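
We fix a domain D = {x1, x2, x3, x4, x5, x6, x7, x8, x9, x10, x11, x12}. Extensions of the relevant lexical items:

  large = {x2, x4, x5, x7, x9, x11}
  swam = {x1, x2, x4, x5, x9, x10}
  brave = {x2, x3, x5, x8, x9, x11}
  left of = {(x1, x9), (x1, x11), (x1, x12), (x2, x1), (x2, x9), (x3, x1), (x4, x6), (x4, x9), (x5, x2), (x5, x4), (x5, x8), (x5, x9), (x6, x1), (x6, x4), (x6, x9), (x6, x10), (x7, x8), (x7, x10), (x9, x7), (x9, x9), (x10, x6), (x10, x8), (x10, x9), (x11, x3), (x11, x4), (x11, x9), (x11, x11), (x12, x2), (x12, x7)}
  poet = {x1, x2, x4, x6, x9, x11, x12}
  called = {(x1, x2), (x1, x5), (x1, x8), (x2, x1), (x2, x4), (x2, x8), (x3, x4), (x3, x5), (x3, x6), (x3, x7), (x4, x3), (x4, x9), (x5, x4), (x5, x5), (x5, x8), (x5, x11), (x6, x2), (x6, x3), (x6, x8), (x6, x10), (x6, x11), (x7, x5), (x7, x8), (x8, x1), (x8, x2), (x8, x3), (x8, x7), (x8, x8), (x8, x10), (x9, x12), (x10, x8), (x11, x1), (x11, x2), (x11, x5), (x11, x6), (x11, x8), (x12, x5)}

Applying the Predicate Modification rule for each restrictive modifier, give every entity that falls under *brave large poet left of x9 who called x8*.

⟦left of x9⟧ = {x : ⟨x, x9⟩ ∈ ⟦left of⟧} = {x1, x2, x4, x5, x6, x9, x10, x11}
⟦who called x8⟧ = {x : ⟨x, x8⟩ ∈ ⟦called⟧} = {x1, x2, x5, x6, x7, x8, x10, x11}
⟦poet⟧ = {x1, x2, x4, x6, x9, x11, x12}
… ∩ ⟦left of x9⟧ = {x1, x2, x4, x6, x9, x11, x12} ∩ {x1, x2, x4, x5, x6, x9, x10, x11} = {x1, x2, x4, x6, x9, x11}
… ∩ ⟦who called x8⟧ = {x1, x2, x4, x6, x9, x11} ∩ {x1, x2, x5, x6, x7, x8, x10, x11} = {x1, x2, x6, x11}
… ∩ ⟦brave⟧ = {x1, x2, x6, x11} ∩ {x2, x3, x5, x8, x9, x11} = {x2, x11}
… ∩ ⟦large⟧ = {x2, x11} ∩ {x2, x4, x5, x7, x9, x11} = {x2, x11}
So ⟦brave large poet left of x9 who called x8⟧ = {x2, x11}.

{x2, x11}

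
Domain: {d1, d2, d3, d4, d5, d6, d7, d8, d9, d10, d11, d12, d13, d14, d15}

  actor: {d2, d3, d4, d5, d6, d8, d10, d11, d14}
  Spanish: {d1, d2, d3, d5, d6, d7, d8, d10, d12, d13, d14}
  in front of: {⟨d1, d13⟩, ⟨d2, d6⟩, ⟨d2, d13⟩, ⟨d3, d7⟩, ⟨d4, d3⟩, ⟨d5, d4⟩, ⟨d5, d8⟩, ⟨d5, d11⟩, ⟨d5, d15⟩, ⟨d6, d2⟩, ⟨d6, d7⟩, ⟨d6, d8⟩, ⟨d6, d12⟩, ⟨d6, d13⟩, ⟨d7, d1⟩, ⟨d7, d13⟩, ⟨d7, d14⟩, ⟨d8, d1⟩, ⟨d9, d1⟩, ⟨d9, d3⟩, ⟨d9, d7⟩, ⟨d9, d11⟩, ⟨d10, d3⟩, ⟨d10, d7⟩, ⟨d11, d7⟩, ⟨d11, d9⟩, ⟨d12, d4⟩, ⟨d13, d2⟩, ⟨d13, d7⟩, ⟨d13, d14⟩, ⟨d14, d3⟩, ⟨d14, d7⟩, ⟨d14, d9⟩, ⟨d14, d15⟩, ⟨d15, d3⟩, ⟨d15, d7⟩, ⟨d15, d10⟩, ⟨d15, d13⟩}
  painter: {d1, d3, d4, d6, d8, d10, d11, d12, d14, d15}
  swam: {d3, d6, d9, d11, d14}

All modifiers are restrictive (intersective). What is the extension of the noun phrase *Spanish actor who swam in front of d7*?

⟦who swam⟧ = ⟦swam⟧ = {d3, d6, d9, d11, d14}
⟦in front of d7⟧ = {x : ⟨x, d7⟩ ∈ ⟦in front of⟧} = {d3, d6, d9, d10, d11, d13, d14, d15}
⟦actor⟧ = {d2, d3, d4, d5, d6, d8, d10, d11, d14}
… ∩ ⟦who swam⟧ = {d2, d3, d4, d5, d6, d8, d10, d11, d14} ∩ {d3, d6, d9, d11, d14} = {d3, d6, d11, d14}
… ∩ ⟦in front of d7⟧ = {d3, d6, d11, d14} ∩ {d3, d6, d9, d10, d11, d13, d14, d15} = {d3, d6, d11, d14}
… ∩ ⟦Spanish⟧ = {d3, d6, d11, d14} ∩ {d1, d2, d3, d5, d6, d7, d8, d10, d12, d13, d14} = {d3, d6, d14}
So ⟦Spanish actor who swam in front of d7⟧ = {d3, d6, d14}.

{d3, d6, d14}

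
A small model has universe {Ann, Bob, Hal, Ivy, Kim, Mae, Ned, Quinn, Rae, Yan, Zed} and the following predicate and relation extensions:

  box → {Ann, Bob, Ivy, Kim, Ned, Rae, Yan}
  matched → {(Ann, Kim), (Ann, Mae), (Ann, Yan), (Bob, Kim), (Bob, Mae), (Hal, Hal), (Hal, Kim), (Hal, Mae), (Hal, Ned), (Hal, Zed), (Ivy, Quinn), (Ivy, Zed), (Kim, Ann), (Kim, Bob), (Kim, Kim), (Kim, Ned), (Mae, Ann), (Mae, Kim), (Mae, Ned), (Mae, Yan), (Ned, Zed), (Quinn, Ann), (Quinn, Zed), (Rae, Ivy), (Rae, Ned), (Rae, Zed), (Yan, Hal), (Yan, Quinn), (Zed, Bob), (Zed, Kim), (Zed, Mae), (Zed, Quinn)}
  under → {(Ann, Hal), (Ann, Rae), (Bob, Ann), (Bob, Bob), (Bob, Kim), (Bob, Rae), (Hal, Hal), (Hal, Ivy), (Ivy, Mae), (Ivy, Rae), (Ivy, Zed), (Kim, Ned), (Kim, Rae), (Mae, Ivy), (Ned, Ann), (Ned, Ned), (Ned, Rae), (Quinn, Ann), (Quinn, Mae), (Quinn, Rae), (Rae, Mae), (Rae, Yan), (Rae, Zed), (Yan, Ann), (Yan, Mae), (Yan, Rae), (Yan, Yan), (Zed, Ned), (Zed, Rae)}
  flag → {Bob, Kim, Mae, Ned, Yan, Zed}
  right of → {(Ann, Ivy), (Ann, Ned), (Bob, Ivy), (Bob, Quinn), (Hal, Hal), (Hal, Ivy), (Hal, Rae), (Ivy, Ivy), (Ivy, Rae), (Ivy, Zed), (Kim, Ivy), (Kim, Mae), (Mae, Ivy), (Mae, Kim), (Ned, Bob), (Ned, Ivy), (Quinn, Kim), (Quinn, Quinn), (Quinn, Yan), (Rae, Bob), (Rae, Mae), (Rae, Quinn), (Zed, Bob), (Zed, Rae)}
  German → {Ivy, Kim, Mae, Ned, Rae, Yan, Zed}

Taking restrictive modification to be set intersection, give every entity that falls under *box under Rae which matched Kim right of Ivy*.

{Ann, Bob, Kim}

⟦under Rae⟧ = {x : ⟨x, Rae⟩ ∈ ⟦under⟧} = {Ann, Bob, Ivy, Kim, Ned, Quinn, Yan, Zed}
⟦which matched Kim⟧ = {x : ⟨x, Kim⟩ ∈ ⟦matched⟧} = {Ann, Bob, Hal, Kim, Mae, Zed}
⟦right of Ivy⟧ = {x : ⟨x, Ivy⟩ ∈ ⟦right of⟧} = {Ann, Bob, Hal, Ivy, Kim, Mae, Ned}
⟦box⟧ = {Ann, Bob, Ivy, Kim, Ned, Rae, Yan}
… ∩ ⟦under Rae⟧ = {Ann, Bob, Ivy, Kim, Ned, Rae, Yan} ∩ {Ann, Bob, Ivy, Kim, Ned, Quinn, Yan, Zed} = {Ann, Bob, Ivy, Kim, Ned, Yan}
… ∩ ⟦which matched Kim⟧ = {Ann, Bob, Ivy, Kim, Ned, Yan} ∩ {Ann, Bob, Hal, Kim, Mae, Zed} = {Ann, Bob, Kim}
… ∩ ⟦right of Ivy⟧ = {Ann, Bob, Kim} ∩ {Ann, Bob, Hal, Ivy, Kim, Mae, Ned} = {Ann, Bob, Kim}
So ⟦box under Rae which matched Kim right of Ivy⟧ = {Ann, Bob, Kim}.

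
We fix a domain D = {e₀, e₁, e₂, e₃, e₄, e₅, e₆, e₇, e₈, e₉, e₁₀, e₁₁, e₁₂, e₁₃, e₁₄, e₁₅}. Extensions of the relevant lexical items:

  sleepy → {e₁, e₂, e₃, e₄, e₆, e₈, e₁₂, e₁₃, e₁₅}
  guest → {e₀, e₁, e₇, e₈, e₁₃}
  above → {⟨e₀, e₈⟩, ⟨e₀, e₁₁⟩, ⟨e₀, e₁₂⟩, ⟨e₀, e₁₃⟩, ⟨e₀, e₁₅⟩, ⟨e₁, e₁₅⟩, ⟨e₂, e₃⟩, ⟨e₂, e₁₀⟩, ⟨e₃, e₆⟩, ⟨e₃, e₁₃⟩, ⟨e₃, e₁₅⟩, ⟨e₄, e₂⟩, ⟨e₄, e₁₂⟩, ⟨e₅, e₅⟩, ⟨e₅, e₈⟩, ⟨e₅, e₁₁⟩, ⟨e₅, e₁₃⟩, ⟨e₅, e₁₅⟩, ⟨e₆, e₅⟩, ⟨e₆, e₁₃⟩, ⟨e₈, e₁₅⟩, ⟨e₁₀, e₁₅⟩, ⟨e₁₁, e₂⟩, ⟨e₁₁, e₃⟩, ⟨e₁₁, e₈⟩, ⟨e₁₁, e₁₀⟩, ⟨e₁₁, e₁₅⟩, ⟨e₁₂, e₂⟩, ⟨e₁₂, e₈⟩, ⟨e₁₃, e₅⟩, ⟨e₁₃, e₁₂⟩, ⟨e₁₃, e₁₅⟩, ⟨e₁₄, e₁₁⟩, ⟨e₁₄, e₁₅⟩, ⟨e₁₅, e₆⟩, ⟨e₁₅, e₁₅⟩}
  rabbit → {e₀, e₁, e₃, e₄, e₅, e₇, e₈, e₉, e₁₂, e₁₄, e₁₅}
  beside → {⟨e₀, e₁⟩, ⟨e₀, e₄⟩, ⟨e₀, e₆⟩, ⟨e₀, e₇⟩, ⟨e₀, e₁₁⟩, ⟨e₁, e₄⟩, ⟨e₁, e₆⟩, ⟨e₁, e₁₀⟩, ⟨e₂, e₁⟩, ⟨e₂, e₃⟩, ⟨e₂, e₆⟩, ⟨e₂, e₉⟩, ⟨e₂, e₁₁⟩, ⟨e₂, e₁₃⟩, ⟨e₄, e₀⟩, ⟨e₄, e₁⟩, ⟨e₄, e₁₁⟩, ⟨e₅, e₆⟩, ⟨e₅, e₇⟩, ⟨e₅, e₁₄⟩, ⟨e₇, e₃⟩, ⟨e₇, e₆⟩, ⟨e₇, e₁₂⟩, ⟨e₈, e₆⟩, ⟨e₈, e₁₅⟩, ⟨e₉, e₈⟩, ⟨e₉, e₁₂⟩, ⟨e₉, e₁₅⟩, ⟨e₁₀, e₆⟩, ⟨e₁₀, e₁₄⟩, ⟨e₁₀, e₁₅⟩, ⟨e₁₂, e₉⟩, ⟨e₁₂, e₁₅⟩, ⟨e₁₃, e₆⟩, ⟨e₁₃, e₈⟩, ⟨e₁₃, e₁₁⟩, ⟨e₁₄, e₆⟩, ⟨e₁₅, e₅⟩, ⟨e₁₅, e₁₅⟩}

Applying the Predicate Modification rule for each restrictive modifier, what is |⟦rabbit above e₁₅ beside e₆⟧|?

⟦above e₁₅⟧ = {x : ⟨x, e₁₅⟩ ∈ ⟦above⟧} = {e₀, e₁, e₃, e₅, e₈, e₁₀, e₁₁, e₁₃, e₁₄, e₁₅}
⟦beside e₆⟧ = {x : ⟨x, e₆⟩ ∈ ⟦beside⟧} = {e₀, e₁, e₂, e₅, e₇, e₈, e₁₀, e₁₃, e₁₄}
⟦rabbit⟧ = {e₀, e₁, e₃, e₄, e₅, e₇, e₈, e₉, e₁₂, e₁₄, e₁₅}
… ∩ ⟦above e₁₅⟧ = {e₀, e₁, e₃, e₄, e₅, e₇, e₈, e₉, e₁₂, e₁₄, e₁₅} ∩ {e₀, e₁, e₃, e₅, e₈, e₁₀, e₁₁, e₁₃, e₁₄, e₁₅} = {e₀, e₁, e₃, e₅, e₈, e₁₄, e₁₅}
… ∩ ⟦beside e₆⟧ = {e₀, e₁, e₃, e₅, e₈, e₁₄, e₁₅} ∩ {e₀, e₁, e₂, e₅, e₇, e₈, e₁₀, e₁₃, e₁₄} = {e₀, e₁, e₅, e₈, e₁₄}
⟦rabbit above e₁₅ beside e₆⟧ = {e₀, e₁, e₅, e₈, e₁₄}, so the cardinality is 5.

5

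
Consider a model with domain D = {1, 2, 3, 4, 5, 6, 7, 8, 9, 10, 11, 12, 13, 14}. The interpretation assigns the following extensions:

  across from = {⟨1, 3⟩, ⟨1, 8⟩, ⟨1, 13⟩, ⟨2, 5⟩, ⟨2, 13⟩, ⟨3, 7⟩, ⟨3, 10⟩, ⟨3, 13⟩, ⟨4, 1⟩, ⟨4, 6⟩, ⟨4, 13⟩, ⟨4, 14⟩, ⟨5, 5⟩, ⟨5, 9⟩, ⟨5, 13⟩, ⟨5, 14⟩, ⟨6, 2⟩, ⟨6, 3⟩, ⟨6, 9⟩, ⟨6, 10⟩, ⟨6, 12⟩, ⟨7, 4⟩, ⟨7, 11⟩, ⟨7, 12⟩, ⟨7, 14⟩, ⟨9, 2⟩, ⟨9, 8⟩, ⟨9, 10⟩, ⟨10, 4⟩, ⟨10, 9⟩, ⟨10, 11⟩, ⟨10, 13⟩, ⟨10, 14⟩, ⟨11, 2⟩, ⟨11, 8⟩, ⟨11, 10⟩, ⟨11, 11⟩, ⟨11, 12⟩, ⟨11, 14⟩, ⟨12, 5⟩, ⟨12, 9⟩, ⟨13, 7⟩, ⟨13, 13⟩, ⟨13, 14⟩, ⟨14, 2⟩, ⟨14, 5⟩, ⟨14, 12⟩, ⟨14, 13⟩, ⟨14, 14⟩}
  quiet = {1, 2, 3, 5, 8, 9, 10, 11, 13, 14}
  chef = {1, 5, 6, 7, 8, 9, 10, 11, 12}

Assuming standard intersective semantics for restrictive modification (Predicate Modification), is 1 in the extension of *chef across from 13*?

⟦across from 13⟧ = {x : ⟨x, 13⟩ ∈ ⟦across from⟧} = {1, 2, 3, 4, 5, 10, 13, 14}
⟦chef⟧ = {1, 5, 6, 7, 8, 9, 10, 11, 12}
… ∩ ⟦across from 13⟧ = {1, 5, 6, 7, 8, 9, 10, 11, 12} ∩ {1, 2, 3, 4, 5, 10, 13, 14} = {1, 5, 10}
⟦chef across from 13⟧ = {1, 5, 10}; 1 ∈ this set.

yes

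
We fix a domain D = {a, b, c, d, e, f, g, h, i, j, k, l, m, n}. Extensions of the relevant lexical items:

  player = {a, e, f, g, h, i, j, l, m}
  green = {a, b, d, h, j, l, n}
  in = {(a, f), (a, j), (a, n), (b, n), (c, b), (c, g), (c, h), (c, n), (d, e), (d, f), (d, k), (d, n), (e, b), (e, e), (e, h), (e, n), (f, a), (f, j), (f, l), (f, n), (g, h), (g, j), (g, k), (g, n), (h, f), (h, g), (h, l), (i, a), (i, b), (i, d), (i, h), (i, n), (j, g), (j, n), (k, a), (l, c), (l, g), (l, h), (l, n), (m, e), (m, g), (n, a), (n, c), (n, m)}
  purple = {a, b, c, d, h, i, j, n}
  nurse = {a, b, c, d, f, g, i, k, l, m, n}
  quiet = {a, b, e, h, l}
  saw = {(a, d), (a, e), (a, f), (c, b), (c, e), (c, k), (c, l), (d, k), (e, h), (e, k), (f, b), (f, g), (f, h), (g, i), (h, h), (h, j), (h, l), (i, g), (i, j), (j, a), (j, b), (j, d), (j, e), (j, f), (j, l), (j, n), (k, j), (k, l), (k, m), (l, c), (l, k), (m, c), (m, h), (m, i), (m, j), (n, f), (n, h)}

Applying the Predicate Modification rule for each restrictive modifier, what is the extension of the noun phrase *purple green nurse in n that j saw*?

{a, b, d}

⟦in n⟧ = {x : ⟨x, n⟩ ∈ ⟦in⟧} = {a, b, c, d, e, f, g, i, j, l}
⟦that j saw⟧ = {x : ⟨j, x⟩ ∈ ⟦saw⟧} = {a, b, d, e, f, l, n}
⟦nurse⟧ = {a, b, c, d, f, g, i, k, l, m, n}
… ∩ ⟦in n⟧ = {a, b, c, d, f, g, i, k, l, m, n} ∩ {a, b, c, d, e, f, g, i, j, l} = {a, b, c, d, f, g, i, l}
… ∩ ⟦that j saw⟧ = {a, b, c, d, f, g, i, l} ∩ {a, b, d, e, f, l, n} = {a, b, d, f, l}
… ∩ ⟦purple⟧ = {a, b, d, f, l} ∩ {a, b, c, d, h, i, j, n} = {a, b, d}
… ∩ ⟦green⟧ = {a, b, d} ∩ {a, b, d, h, j, l, n} = {a, b, d}
So ⟦purple green nurse in n that j saw⟧ = {a, b, d}.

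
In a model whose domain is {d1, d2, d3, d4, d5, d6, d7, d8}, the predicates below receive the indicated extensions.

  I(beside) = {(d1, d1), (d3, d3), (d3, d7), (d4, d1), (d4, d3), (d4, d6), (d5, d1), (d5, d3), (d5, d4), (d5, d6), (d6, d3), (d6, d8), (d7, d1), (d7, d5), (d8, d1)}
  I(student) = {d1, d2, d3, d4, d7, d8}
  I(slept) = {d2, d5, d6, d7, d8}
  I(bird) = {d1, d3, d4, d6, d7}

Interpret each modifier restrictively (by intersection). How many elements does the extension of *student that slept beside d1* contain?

⟦that slept⟧ = ⟦slept⟧ = {d2, d5, d6, d7, d8}
⟦beside d1⟧ = {x : ⟨x, d1⟩ ∈ ⟦beside⟧} = {d1, d4, d5, d7, d8}
⟦student⟧ = {d1, d2, d3, d4, d7, d8}
… ∩ ⟦that slept⟧ = {d1, d2, d3, d4, d7, d8} ∩ {d2, d5, d6, d7, d8} = {d2, d7, d8}
… ∩ ⟦beside d1⟧ = {d2, d7, d8} ∩ {d1, d4, d5, d7, d8} = {d7, d8}
⟦student that slept beside d1⟧ = {d7, d8}, so the cardinality is 2.

2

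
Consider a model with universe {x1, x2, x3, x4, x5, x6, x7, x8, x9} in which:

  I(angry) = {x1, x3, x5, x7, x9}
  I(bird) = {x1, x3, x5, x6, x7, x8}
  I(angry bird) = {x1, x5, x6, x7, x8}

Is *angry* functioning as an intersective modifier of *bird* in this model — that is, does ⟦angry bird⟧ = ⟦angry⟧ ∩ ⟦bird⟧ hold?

⟦angry⟧ ∩ ⟦bird⟧ = {x1, x3, x5, x7, x9} ∩ {x1, x3, x5, x6, x7, x8} = {x1, x3, x5, x7}
Observed ⟦angry bird⟧ = {x1, x5, x6, x7, x8}.
These differ, so the modifier is not intersective in this model.

no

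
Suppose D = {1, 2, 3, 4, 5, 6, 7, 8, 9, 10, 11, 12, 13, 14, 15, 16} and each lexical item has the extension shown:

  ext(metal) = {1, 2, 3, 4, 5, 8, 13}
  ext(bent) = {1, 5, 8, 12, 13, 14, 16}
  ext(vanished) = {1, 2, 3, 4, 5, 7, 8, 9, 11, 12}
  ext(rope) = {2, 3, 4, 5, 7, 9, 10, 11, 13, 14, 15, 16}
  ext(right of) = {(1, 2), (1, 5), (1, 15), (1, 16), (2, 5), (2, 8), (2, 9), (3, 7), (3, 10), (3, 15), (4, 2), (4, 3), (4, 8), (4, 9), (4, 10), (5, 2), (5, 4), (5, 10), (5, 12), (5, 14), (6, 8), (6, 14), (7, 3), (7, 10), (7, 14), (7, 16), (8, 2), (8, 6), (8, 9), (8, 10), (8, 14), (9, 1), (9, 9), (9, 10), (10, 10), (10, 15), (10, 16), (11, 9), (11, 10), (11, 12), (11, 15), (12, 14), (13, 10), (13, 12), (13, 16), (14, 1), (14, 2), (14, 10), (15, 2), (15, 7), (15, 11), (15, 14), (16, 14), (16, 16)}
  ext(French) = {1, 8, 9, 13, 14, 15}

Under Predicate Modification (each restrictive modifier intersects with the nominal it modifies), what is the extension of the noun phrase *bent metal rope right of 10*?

⟦right of 10⟧ = {x : ⟨x, 10⟩ ∈ ⟦right of⟧} = {3, 4, 5, 7, 8, 9, 10, 11, 13, 14}
⟦rope⟧ = {2, 3, 4, 5, 7, 9, 10, 11, 13, 14, 15, 16}
… ∩ ⟦right of 10⟧ = {2, 3, 4, 5, 7, 9, 10, 11, 13, 14, 15, 16} ∩ {3, 4, 5, 7, 8, 9, 10, 11, 13, 14} = {3, 4, 5, 7, 9, 10, 11, 13, 14}
… ∩ ⟦bent⟧ = {3, 4, 5, 7, 9, 10, 11, 13, 14} ∩ {1, 5, 8, 12, 13, 14, 16} = {5, 13, 14}
… ∩ ⟦metal⟧ = {5, 13, 14} ∩ {1, 2, 3, 4, 5, 8, 13} = {5, 13}
So ⟦bent metal rope right of 10⟧ = {5, 13}.

{5, 13}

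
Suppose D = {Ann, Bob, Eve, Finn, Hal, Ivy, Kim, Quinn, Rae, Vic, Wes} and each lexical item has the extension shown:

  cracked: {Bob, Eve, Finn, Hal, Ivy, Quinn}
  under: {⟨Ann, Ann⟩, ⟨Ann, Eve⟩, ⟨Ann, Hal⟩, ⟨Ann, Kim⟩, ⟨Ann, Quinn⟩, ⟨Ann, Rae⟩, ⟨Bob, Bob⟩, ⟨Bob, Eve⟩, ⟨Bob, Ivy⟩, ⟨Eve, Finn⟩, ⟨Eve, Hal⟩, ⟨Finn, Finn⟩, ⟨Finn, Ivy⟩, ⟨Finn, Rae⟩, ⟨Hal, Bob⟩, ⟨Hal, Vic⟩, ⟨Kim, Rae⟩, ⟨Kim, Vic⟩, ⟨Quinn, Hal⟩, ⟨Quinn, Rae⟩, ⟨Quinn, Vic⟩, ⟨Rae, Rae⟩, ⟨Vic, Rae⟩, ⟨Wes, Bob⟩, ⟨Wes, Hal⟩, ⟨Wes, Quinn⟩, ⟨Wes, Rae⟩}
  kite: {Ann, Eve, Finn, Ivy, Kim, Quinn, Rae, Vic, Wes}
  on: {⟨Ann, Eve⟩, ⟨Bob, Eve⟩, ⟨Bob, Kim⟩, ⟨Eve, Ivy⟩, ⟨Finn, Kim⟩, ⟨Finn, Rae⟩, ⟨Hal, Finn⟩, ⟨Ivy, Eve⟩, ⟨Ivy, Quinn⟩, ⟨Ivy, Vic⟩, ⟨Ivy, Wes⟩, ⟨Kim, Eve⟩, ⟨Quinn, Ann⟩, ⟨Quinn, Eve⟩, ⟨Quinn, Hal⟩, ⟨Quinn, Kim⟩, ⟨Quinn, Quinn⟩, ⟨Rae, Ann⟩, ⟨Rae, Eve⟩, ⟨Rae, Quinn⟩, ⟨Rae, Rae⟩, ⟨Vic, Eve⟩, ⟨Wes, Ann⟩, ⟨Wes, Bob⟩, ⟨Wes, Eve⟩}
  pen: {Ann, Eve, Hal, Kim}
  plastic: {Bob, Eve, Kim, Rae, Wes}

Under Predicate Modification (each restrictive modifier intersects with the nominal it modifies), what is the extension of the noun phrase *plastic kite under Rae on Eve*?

⟦under Rae⟧ = {x : ⟨x, Rae⟩ ∈ ⟦under⟧} = {Ann, Finn, Kim, Quinn, Rae, Vic, Wes}
⟦on Eve⟧ = {x : ⟨x, Eve⟩ ∈ ⟦on⟧} = {Ann, Bob, Ivy, Kim, Quinn, Rae, Vic, Wes}
⟦kite⟧ = {Ann, Eve, Finn, Ivy, Kim, Quinn, Rae, Vic, Wes}
… ∩ ⟦under Rae⟧ = {Ann, Eve, Finn, Ivy, Kim, Quinn, Rae, Vic, Wes} ∩ {Ann, Finn, Kim, Quinn, Rae, Vic, Wes} = {Ann, Finn, Kim, Quinn, Rae, Vic, Wes}
… ∩ ⟦on Eve⟧ = {Ann, Finn, Kim, Quinn, Rae, Vic, Wes} ∩ {Ann, Bob, Ivy, Kim, Quinn, Rae, Vic, Wes} = {Ann, Kim, Quinn, Rae, Vic, Wes}
… ∩ ⟦plastic⟧ = {Ann, Kim, Quinn, Rae, Vic, Wes} ∩ {Bob, Eve, Kim, Rae, Wes} = {Kim, Rae, Wes}
So ⟦plastic kite under Rae on Eve⟧ = {Kim, Rae, Wes}.

{Kim, Rae, Wes}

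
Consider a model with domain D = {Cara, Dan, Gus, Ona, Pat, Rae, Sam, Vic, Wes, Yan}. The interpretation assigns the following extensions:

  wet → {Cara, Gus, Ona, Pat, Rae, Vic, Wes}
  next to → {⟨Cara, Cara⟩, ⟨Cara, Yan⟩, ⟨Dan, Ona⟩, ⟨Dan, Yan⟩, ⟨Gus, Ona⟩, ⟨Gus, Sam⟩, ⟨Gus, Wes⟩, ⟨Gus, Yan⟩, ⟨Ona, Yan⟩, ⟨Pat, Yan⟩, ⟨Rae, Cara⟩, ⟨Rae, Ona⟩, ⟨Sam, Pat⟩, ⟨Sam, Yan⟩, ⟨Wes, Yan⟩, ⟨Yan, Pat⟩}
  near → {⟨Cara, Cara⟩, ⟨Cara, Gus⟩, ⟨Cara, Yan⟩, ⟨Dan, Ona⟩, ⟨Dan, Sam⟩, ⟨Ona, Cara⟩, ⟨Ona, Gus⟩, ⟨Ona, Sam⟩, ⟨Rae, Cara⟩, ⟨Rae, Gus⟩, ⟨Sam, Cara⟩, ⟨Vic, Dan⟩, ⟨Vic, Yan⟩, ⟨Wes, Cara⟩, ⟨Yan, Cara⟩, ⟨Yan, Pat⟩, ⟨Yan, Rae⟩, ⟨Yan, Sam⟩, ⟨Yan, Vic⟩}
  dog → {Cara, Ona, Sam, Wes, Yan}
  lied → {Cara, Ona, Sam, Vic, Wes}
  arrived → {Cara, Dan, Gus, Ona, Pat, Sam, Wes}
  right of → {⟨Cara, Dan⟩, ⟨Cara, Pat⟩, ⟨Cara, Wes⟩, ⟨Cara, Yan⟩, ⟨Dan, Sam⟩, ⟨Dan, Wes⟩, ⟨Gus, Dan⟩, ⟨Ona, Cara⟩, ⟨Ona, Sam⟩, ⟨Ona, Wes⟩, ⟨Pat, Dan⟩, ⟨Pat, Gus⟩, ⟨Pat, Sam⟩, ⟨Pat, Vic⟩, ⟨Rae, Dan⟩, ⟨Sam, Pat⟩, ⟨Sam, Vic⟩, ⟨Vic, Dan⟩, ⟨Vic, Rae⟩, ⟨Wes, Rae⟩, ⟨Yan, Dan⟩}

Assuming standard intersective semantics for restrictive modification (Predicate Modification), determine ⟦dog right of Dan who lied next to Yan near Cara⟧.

⟦right of Dan⟧ = {x : ⟨x, Dan⟩ ∈ ⟦right of⟧} = {Cara, Gus, Pat, Rae, Vic, Yan}
⟦who lied⟧ = ⟦lied⟧ = {Cara, Ona, Sam, Vic, Wes}
⟦next to Yan⟧ = {x : ⟨x, Yan⟩ ∈ ⟦next to⟧} = {Cara, Dan, Gus, Ona, Pat, Sam, Wes}
⟦near Cara⟧ = {x : ⟨x, Cara⟩ ∈ ⟦near⟧} = {Cara, Ona, Rae, Sam, Wes, Yan}
⟦dog⟧ = {Cara, Ona, Sam, Wes, Yan}
… ∩ ⟦right of Dan⟧ = {Cara, Ona, Sam, Wes, Yan} ∩ {Cara, Gus, Pat, Rae, Vic, Yan} = {Cara, Yan}
… ∩ ⟦who lied⟧ = {Cara, Yan} ∩ {Cara, Ona, Sam, Vic, Wes} = {Cara}
… ∩ ⟦next to Yan⟧ = {Cara} ∩ {Cara, Dan, Gus, Ona, Pat, Sam, Wes} = {Cara}
… ∩ ⟦near Cara⟧ = {Cara} ∩ {Cara, Ona, Rae, Sam, Wes, Yan} = {Cara}
So ⟦dog right of Dan who lied next to Yan near Cara⟧ = {Cara}.

{Cara}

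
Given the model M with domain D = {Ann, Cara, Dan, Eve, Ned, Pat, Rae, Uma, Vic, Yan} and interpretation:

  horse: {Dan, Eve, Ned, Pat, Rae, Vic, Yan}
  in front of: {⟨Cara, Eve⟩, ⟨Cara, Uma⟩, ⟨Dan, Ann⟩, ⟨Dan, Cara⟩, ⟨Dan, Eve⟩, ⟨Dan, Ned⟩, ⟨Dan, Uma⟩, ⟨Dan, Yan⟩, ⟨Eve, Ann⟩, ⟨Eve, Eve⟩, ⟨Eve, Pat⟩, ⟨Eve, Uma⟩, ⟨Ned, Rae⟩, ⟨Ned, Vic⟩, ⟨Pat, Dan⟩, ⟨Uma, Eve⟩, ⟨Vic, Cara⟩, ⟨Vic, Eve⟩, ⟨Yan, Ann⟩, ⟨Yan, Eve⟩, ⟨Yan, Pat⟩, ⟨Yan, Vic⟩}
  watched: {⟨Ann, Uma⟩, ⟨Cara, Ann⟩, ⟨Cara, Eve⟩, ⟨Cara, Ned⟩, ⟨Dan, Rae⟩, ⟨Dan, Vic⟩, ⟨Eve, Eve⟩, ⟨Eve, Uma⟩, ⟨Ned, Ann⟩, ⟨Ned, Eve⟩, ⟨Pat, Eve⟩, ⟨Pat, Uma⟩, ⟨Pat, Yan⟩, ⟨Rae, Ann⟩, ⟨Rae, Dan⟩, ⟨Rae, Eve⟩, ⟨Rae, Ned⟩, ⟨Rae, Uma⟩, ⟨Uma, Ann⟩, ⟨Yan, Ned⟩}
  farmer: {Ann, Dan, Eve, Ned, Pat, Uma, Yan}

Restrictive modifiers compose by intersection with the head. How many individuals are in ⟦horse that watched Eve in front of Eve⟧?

⟦that watched Eve⟧ = {x : ⟨x, Eve⟩ ∈ ⟦watched⟧} = {Cara, Eve, Ned, Pat, Rae}
⟦in front of Eve⟧ = {x : ⟨x, Eve⟩ ∈ ⟦in front of⟧} = {Cara, Dan, Eve, Uma, Vic, Yan}
⟦horse⟧ = {Dan, Eve, Ned, Pat, Rae, Vic, Yan}
… ∩ ⟦that watched Eve⟧ = {Dan, Eve, Ned, Pat, Rae, Vic, Yan} ∩ {Cara, Eve, Ned, Pat, Rae} = {Eve, Ned, Pat, Rae}
… ∩ ⟦in front of Eve⟧ = {Eve, Ned, Pat, Rae} ∩ {Cara, Dan, Eve, Uma, Vic, Yan} = {Eve}
⟦horse that watched Eve in front of Eve⟧ = {Eve}, so the cardinality is 1.

1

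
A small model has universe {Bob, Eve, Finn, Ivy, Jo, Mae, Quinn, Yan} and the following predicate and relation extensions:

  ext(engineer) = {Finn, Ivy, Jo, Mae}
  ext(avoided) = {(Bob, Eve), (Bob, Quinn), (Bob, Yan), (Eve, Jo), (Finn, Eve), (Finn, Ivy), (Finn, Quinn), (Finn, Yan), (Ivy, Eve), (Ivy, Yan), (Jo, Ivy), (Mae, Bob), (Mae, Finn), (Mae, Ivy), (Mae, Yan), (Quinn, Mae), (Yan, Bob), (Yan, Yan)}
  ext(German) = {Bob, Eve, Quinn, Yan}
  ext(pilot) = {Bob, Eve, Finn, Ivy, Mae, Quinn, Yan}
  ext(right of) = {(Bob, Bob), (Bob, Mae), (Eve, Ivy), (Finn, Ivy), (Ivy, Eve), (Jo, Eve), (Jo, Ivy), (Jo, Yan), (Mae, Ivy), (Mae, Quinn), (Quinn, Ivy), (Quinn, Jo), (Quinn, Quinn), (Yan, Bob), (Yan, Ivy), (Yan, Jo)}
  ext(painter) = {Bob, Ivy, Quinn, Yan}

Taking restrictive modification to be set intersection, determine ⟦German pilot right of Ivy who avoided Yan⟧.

⟦right of Ivy⟧ = {x : ⟨x, Ivy⟩ ∈ ⟦right of⟧} = {Eve, Finn, Jo, Mae, Quinn, Yan}
⟦who avoided Yan⟧ = {x : ⟨x, Yan⟩ ∈ ⟦avoided⟧} = {Bob, Finn, Ivy, Mae, Yan}
⟦pilot⟧ = {Bob, Eve, Finn, Ivy, Mae, Quinn, Yan}
… ∩ ⟦right of Ivy⟧ = {Bob, Eve, Finn, Ivy, Mae, Quinn, Yan} ∩ {Eve, Finn, Jo, Mae, Quinn, Yan} = {Eve, Finn, Mae, Quinn, Yan}
… ∩ ⟦who avoided Yan⟧ = {Eve, Finn, Mae, Quinn, Yan} ∩ {Bob, Finn, Ivy, Mae, Yan} = {Finn, Mae, Yan}
… ∩ ⟦German⟧ = {Finn, Mae, Yan} ∩ {Bob, Eve, Quinn, Yan} = {Yan}
So ⟦German pilot right of Ivy who avoided Yan⟧ = {Yan}.

{Yan}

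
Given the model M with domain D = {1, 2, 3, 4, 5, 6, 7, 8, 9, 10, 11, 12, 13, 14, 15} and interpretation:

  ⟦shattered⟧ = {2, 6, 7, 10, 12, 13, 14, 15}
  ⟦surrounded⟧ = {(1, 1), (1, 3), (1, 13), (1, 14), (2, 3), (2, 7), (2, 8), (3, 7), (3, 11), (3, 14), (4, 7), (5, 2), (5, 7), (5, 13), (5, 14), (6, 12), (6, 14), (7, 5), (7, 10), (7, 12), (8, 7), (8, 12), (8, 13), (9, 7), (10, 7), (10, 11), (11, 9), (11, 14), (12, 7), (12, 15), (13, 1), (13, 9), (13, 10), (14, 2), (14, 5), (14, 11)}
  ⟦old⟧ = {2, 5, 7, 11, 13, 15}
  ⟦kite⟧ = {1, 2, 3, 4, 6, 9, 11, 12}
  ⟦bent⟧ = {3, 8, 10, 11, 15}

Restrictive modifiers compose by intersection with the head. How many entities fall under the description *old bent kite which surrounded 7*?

⟦which surrounded 7⟧ = {x : ⟨x, 7⟩ ∈ ⟦surrounded⟧} = {2, 3, 4, 5, 8, 9, 10, 12}
⟦kite⟧ = {1, 2, 3, 4, 6, 9, 11, 12}
… ∩ ⟦which surrounded 7⟧ = {1, 2, 3, 4, 6, 9, 11, 12} ∩ {2, 3, 4, 5, 8, 9, 10, 12} = {2, 3, 4, 9, 12}
… ∩ ⟦old⟧ = {2, 3, 4, 9, 12} ∩ {2, 5, 7, 11, 13, 15} = {2}
… ∩ ⟦bent⟧ = {2} ∩ {3, 8, 10, 11, 15} = ∅
⟦old bent kite which surrounded 7⟧ = ∅, so the cardinality is 0.

0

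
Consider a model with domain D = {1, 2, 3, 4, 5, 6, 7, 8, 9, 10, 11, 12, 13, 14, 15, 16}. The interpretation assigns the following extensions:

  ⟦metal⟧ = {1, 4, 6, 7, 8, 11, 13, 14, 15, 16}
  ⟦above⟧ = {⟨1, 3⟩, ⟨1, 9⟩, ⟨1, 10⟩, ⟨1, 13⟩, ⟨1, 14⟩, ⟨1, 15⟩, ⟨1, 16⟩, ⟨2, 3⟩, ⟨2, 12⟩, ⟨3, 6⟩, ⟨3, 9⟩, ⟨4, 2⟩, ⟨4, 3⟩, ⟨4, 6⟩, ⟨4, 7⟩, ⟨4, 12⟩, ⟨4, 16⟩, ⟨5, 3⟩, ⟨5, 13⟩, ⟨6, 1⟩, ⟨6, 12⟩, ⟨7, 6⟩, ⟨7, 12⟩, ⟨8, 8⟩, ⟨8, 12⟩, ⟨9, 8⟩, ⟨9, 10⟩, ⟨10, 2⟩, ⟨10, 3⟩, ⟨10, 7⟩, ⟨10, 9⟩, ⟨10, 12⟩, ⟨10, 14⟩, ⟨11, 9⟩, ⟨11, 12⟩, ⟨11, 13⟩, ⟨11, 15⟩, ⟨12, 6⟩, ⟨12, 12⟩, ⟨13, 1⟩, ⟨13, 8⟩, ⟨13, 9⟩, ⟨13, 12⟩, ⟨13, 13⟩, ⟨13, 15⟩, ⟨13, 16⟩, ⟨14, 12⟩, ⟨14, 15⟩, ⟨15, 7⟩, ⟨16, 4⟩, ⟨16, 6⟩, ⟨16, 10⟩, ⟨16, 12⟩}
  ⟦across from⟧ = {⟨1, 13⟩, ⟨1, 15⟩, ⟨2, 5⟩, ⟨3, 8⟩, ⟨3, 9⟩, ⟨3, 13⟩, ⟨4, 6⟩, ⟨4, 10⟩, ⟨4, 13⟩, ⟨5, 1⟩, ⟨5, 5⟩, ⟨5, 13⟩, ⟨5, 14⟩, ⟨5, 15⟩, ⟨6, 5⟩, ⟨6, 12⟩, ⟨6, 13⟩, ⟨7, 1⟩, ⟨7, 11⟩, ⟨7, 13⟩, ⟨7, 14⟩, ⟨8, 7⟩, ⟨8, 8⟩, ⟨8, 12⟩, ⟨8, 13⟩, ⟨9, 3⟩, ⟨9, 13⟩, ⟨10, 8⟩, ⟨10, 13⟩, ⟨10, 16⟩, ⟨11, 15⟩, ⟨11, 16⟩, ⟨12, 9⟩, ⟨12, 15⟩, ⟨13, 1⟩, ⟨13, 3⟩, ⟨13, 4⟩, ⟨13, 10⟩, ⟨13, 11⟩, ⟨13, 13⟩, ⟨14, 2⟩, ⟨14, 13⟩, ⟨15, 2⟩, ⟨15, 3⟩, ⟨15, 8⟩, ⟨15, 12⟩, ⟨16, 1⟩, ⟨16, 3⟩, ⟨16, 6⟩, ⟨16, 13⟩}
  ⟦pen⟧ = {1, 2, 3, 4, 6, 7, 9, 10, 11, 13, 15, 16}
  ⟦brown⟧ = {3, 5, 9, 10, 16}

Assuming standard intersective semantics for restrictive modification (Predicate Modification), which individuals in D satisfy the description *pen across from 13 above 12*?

{4, 6, 7, 10, 13, 16}

⟦across from 13⟧ = {x : ⟨x, 13⟩ ∈ ⟦across from⟧} = {1, 3, 4, 5, 6, 7, 8, 9, 10, 13, 14, 16}
⟦above 12⟧ = {x : ⟨x, 12⟩ ∈ ⟦above⟧} = {2, 4, 6, 7, 8, 10, 11, 12, 13, 14, 16}
⟦pen⟧ = {1, 2, 3, 4, 6, 7, 9, 10, 11, 13, 15, 16}
… ∩ ⟦across from 13⟧ = {1, 2, 3, 4, 6, 7, 9, 10, 11, 13, 15, 16} ∩ {1, 3, 4, 5, 6, 7, 8, 9, 10, 13, 14, 16} = {1, 3, 4, 6, 7, 9, 10, 13, 16}
… ∩ ⟦above 12⟧ = {1, 3, 4, 6, 7, 9, 10, 13, 16} ∩ {2, 4, 6, 7, 8, 10, 11, 12, 13, 14, 16} = {4, 6, 7, 10, 13, 16}
So ⟦pen across from 13 above 12⟧ = {4, 6, 7, 10, 13, 16}.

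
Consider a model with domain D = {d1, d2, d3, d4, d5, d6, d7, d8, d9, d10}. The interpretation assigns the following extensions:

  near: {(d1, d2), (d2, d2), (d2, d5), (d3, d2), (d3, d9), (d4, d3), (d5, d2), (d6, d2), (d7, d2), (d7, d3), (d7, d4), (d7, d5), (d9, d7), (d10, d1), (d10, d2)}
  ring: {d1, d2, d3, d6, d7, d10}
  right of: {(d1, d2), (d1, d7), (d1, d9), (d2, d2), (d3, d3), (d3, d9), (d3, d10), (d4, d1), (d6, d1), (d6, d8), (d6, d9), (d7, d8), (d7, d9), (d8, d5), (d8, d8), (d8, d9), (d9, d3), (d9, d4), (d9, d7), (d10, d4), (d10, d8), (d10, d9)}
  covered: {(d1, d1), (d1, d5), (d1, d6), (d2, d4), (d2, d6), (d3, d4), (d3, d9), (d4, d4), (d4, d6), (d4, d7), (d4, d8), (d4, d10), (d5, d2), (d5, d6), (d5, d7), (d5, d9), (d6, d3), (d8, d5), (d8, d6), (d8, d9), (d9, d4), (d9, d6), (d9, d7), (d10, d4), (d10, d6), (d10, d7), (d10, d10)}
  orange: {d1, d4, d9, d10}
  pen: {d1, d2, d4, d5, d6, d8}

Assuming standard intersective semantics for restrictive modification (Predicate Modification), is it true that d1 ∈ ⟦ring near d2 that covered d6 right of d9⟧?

yes

⟦near d2⟧ = {x : ⟨x, d2⟩ ∈ ⟦near⟧} = {d1, d2, d3, d5, d6, d7, d10}
⟦that covered d6⟧ = {x : ⟨x, d6⟩ ∈ ⟦covered⟧} = {d1, d2, d4, d5, d8, d9, d10}
⟦right of d9⟧ = {x : ⟨x, d9⟩ ∈ ⟦right of⟧} = {d1, d3, d6, d7, d8, d10}
⟦ring⟧ = {d1, d2, d3, d6, d7, d10}
… ∩ ⟦near d2⟧ = {d1, d2, d3, d6, d7, d10} ∩ {d1, d2, d3, d5, d6, d7, d10} = {d1, d2, d3, d6, d7, d10}
… ∩ ⟦that covered d6⟧ = {d1, d2, d3, d6, d7, d10} ∩ {d1, d2, d4, d5, d8, d9, d10} = {d1, d2, d10}
… ∩ ⟦right of d9⟧ = {d1, d2, d10} ∩ {d1, d3, d6, d7, d8, d10} = {d1, d10}
⟦ring near d2 that covered d6 right of d9⟧ = {d1, d10}; d1 ∈ this set.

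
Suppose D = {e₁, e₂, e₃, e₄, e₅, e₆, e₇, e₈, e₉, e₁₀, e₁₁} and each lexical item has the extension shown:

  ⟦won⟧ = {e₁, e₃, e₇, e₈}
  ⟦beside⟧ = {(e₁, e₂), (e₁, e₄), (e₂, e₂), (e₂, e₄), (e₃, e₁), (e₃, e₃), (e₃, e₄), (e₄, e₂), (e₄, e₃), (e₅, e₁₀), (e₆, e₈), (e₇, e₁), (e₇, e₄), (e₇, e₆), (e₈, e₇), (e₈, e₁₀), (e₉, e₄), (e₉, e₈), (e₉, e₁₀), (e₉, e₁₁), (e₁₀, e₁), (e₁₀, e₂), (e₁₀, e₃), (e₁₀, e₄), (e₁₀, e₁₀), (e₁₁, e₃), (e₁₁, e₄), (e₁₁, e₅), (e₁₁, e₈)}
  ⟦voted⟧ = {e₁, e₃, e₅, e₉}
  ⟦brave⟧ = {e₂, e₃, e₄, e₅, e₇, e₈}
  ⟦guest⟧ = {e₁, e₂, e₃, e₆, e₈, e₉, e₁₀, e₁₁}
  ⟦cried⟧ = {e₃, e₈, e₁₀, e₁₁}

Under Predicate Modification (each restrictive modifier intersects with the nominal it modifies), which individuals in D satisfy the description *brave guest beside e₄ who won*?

{e₃}

⟦beside e₄⟧ = {x : ⟨x, e₄⟩ ∈ ⟦beside⟧} = {e₁, e₂, e₃, e₇, e₉, e₁₀, e₁₁}
⟦who won⟧ = ⟦won⟧ = {e₁, e₃, e₇, e₈}
⟦guest⟧ = {e₁, e₂, e₃, e₆, e₈, e₉, e₁₀, e₁₁}
… ∩ ⟦beside e₄⟧ = {e₁, e₂, e₃, e₆, e₈, e₉, e₁₀, e₁₁} ∩ {e₁, e₂, e₃, e₇, e₉, e₁₀, e₁₁} = {e₁, e₂, e₃, e₉, e₁₀, e₁₁}
… ∩ ⟦who won⟧ = {e₁, e₂, e₃, e₉, e₁₀, e₁₁} ∩ {e₁, e₃, e₇, e₈} = {e₁, e₃}
… ∩ ⟦brave⟧ = {e₁, e₃} ∩ {e₂, e₃, e₄, e₅, e₇, e₈} = {e₃}
So ⟦brave guest beside e₄ who won⟧ = {e₃}.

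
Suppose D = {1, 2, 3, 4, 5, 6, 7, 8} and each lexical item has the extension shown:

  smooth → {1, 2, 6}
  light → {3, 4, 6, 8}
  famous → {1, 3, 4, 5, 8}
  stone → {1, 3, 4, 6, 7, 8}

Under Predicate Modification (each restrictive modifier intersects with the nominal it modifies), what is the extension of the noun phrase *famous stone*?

⟦stone⟧ = {1, 3, 4, 6, 7, 8}
… ∩ ⟦famous⟧ = {1, 3, 4, 6, 7, 8} ∩ {1, 3, 4, 5, 8} = {1, 3, 4, 8}
So ⟦famous stone⟧ = {1, 3, 4, 8}.

{1, 3, 4, 8}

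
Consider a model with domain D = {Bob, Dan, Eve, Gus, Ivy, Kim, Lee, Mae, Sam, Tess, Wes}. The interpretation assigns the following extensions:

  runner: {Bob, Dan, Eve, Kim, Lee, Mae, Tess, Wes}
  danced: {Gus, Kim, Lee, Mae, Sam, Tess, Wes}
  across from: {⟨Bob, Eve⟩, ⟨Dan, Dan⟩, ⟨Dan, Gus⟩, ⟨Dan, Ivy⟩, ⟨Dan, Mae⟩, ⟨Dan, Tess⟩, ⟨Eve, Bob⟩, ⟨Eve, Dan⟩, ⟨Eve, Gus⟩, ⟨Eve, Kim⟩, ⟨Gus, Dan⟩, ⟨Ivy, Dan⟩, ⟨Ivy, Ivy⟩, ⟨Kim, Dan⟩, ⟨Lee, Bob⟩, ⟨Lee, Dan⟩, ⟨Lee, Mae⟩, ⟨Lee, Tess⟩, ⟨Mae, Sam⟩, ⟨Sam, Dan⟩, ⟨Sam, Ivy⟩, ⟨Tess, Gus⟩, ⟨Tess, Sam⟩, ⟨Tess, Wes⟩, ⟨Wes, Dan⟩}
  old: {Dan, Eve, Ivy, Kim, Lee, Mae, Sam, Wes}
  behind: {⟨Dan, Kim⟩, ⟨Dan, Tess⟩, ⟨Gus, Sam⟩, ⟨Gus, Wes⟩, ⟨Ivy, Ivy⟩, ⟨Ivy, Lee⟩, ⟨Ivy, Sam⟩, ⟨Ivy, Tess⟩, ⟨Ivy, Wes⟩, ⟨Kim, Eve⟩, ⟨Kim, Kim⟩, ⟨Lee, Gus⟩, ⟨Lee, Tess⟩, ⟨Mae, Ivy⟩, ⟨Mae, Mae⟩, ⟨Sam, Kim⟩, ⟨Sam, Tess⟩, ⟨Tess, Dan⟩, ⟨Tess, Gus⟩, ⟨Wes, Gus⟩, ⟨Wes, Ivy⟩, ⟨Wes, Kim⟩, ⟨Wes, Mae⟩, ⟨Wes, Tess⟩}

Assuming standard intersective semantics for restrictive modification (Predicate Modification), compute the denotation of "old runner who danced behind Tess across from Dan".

⟦who danced⟧ = ⟦danced⟧ = {Gus, Kim, Lee, Mae, Sam, Tess, Wes}
⟦behind Tess⟧ = {x : ⟨x, Tess⟩ ∈ ⟦behind⟧} = {Dan, Ivy, Lee, Sam, Wes}
⟦across from Dan⟧ = {x : ⟨x, Dan⟩ ∈ ⟦across from⟧} = {Dan, Eve, Gus, Ivy, Kim, Lee, Sam, Wes}
⟦runner⟧ = {Bob, Dan, Eve, Kim, Lee, Mae, Tess, Wes}
… ∩ ⟦who danced⟧ = {Bob, Dan, Eve, Kim, Lee, Mae, Tess, Wes} ∩ {Gus, Kim, Lee, Mae, Sam, Tess, Wes} = {Kim, Lee, Mae, Tess, Wes}
… ∩ ⟦behind Tess⟧ = {Kim, Lee, Mae, Tess, Wes} ∩ {Dan, Ivy, Lee, Sam, Wes} = {Lee, Wes}
… ∩ ⟦across from Dan⟧ = {Lee, Wes} ∩ {Dan, Eve, Gus, Ivy, Kim, Lee, Sam, Wes} = {Lee, Wes}
… ∩ ⟦old⟧ = {Lee, Wes} ∩ {Dan, Eve, Ivy, Kim, Lee, Mae, Sam, Wes} = {Lee, Wes}
So ⟦old runner who danced behind Tess across from Dan⟧ = {Lee, Wes}.

{Lee, Wes}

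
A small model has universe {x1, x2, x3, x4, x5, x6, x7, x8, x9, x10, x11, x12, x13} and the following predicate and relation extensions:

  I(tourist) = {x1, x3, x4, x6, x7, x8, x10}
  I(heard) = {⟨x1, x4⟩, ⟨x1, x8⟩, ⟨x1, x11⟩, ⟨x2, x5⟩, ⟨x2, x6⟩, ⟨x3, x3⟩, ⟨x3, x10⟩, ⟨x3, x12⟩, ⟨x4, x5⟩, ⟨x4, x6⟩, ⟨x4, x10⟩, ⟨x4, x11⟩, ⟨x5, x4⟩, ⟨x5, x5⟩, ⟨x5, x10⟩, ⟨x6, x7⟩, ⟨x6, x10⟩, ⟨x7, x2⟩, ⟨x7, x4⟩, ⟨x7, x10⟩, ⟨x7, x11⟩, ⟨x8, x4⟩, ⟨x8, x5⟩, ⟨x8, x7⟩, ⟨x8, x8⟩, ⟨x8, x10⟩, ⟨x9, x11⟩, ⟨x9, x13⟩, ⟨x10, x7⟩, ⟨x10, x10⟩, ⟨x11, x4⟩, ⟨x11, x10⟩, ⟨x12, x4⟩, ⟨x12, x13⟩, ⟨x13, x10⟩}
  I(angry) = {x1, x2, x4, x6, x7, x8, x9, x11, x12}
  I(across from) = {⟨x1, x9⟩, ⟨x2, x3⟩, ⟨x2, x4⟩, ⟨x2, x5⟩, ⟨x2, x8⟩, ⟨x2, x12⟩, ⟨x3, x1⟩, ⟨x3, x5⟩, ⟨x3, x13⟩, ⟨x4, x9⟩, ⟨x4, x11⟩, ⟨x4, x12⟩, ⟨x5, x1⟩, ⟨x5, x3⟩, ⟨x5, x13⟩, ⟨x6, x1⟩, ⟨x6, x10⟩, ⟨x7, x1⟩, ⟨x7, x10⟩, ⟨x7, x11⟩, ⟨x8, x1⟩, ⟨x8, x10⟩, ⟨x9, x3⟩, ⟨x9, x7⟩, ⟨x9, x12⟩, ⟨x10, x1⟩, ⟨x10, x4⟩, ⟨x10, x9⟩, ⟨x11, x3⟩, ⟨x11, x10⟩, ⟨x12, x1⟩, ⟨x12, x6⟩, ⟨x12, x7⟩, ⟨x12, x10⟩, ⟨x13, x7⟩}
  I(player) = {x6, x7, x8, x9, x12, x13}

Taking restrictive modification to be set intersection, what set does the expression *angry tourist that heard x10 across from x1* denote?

⟦that heard x10⟧ = {x : ⟨x, x10⟩ ∈ ⟦heard⟧} = {x3, x4, x5, x6, x7, x8, x10, x11, x13}
⟦across from x1⟧ = {x : ⟨x, x1⟩ ∈ ⟦across from⟧} = {x3, x5, x6, x7, x8, x10, x12}
⟦tourist⟧ = {x1, x3, x4, x6, x7, x8, x10}
… ∩ ⟦that heard x10⟧ = {x1, x3, x4, x6, x7, x8, x10} ∩ {x3, x4, x5, x6, x7, x8, x10, x11, x13} = {x3, x4, x6, x7, x8, x10}
… ∩ ⟦across from x1⟧ = {x3, x4, x6, x7, x8, x10} ∩ {x3, x5, x6, x7, x8, x10, x12} = {x3, x6, x7, x8, x10}
… ∩ ⟦angry⟧ = {x3, x6, x7, x8, x10} ∩ {x1, x2, x4, x6, x7, x8, x9, x11, x12} = {x6, x7, x8}
So ⟦angry tourist that heard x10 across from x1⟧ = {x6, x7, x8}.

{x6, x7, x8}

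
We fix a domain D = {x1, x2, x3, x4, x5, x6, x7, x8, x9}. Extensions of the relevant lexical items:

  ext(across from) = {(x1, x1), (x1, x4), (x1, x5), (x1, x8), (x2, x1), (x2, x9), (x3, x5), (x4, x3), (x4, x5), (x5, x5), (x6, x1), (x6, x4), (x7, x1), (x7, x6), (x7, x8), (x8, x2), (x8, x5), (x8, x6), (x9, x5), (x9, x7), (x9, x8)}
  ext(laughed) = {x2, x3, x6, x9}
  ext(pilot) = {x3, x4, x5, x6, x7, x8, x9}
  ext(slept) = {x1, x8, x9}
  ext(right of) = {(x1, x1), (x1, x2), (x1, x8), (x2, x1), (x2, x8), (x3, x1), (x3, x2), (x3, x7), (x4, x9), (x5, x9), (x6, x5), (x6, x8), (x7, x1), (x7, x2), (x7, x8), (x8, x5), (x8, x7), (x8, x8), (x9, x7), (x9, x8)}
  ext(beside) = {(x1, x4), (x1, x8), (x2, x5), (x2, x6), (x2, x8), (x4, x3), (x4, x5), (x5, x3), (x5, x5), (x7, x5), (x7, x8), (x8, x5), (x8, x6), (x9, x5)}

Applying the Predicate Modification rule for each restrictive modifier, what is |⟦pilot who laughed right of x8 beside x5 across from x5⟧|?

1

⟦who laughed⟧ = ⟦laughed⟧ = {x2, x3, x6, x9}
⟦right of x8⟧ = {x : ⟨x, x8⟩ ∈ ⟦right of⟧} = {x1, x2, x6, x7, x8, x9}
⟦beside x5⟧ = {x : ⟨x, x5⟩ ∈ ⟦beside⟧} = {x2, x4, x5, x7, x8, x9}
⟦across from x5⟧ = {x : ⟨x, x5⟩ ∈ ⟦across from⟧} = {x1, x3, x4, x5, x8, x9}
⟦pilot⟧ = {x3, x4, x5, x6, x7, x8, x9}
… ∩ ⟦who laughed⟧ = {x3, x4, x5, x6, x7, x8, x9} ∩ {x2, x3, x6, x9} = {x3, x6, x9}
… ∩ ⟦right of x8⟧ = {x3, x6, x9} ∩ {x1, x2, x6, x7, x8, x9} = {x6, x9}
… ∩ ⟦beside x5⟧ = {x6, x9} ∩ {x2, x4, x5, x7, x8, x9} = {x9}
… ∩ ⟦across from x5⟧ = {x9} ∩ {x1, x3, x4, x5, x8, x9} = {x9}
⟦pilot who laughed right of x8 beside x5 across from x5⟧ = {x9}, so the cardinality is 1.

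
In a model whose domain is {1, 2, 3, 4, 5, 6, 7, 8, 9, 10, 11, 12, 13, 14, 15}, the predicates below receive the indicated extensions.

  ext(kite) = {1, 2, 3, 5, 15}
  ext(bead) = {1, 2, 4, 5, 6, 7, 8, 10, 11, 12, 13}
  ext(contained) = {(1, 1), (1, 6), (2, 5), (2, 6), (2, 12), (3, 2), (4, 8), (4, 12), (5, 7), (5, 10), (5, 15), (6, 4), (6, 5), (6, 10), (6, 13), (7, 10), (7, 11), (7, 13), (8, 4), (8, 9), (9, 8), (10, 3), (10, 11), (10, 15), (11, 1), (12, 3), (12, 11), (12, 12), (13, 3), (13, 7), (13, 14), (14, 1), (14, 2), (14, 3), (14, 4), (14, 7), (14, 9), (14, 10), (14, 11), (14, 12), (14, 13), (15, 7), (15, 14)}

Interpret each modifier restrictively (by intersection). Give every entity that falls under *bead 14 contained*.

⟦14 contained⟧ = {x : ⟨14, x⟩ ∈ ⟦contained⟧} = {1, 2, 3, 4, 7, 9, 10, 11, 12, 13}
⟦bead⟧ = {1, 2, 4, 5, 6, 7, 8, 10, 11, 12, 13}
… ∩ ⟦14 contained⟧ = {1, 2, 4, 5, 6, 7, 8, 10, 11, 12, 13} ∩ {1, 2, 3, 4, 7, 9, 10, 11, 12, 13} = {1, 2, 4, 7, 10, 11, 12, 13}
So ⟦bead 14 contained⟧ = {1, 2, 4, 7, 10, 11, 12, 13}.

{1, 2, 4, 7, 10, 11, 12, 13}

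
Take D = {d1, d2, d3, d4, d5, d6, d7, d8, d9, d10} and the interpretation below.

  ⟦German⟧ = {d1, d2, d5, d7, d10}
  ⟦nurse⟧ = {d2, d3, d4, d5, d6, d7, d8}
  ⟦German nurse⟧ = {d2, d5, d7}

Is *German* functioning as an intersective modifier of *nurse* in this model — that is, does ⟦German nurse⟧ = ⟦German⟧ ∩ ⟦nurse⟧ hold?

⟦German⟧ ∩ ⟦nurse⟧ = {d1, d2, d5, d7, d10} ∩ {d2, d3, d4, d5, d6, d7, d8} = {d2, d5, d7}
Observed ⟦German nurse⟧ = {d2, d5, d7}.
These coincide, so the modifier is intersective here.

yes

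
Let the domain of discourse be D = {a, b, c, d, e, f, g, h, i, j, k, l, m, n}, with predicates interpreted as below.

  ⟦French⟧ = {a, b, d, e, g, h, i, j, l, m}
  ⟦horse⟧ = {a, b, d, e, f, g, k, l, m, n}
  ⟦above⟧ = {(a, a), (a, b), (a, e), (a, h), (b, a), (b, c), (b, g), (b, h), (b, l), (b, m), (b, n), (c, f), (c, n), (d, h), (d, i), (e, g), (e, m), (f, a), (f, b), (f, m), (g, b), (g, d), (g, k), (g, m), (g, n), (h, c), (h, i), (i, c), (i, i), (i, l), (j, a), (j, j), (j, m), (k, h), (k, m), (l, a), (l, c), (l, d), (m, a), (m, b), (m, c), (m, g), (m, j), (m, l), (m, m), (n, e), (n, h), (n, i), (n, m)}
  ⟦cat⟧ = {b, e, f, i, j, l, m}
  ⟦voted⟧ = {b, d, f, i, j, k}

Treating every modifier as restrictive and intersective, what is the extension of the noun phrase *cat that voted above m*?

{b, f, j}

⟦that voted⟧ = ⟦voted⟧ = {b, d, f, i, j, k}
⟦above m⟧ = {x : ⟨x, m⟩ ∈ ⟦above⟧} = {b, e, f, g, j, k, m, n}
⟦cat⟧ = {b, e, f, i, j, l, m}
… ∩ ⟦that voted⟧ = {b, e, f, i, j, l, m} ∩ {b, d, f, i, j, k} = {b, f, i, j}
… ∩ ⟦above m⟧ = {b, f, i, j} ∩ {b, e, f, g, j, k, m, n} = {b, f, j}
So ⟦cat that voted above m⟧ = {b, f, j}.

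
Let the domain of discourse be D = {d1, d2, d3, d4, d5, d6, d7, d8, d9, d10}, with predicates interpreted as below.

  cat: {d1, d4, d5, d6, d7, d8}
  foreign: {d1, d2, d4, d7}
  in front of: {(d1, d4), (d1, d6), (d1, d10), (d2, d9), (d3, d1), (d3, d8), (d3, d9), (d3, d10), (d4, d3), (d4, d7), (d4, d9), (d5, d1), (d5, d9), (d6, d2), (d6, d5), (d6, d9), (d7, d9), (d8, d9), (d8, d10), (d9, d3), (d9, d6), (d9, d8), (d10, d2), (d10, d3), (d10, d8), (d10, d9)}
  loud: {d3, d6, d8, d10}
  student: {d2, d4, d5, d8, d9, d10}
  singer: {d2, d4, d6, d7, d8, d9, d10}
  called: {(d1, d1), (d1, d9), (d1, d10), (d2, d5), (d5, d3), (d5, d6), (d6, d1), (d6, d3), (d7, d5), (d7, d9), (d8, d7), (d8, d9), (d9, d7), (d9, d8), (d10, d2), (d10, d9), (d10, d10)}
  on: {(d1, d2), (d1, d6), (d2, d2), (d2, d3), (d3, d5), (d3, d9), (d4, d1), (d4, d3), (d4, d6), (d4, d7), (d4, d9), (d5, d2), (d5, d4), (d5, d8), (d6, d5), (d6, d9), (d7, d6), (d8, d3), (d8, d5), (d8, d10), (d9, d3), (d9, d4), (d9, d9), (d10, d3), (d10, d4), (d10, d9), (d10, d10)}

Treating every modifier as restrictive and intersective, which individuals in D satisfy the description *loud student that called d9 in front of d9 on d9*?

{d10}

⟦that called d9⟧ = {x : ⟨x, d9⟩ ∈ ⟦called⟧} = {d1, d7, d8, d10}
⟦in front of d9⟧ = {x : ⟨x, d9⟩ ∈ ⟦in front of⟧} = {d2, d3, d4, d5, d6, d7, d8, d10}
⟦on d9⟧ = {x : ⟨x, d9⟩ ∈ ⟦on⟧} = {d3, d4, d6, d9, d10}
⟦student⟧ = {d2, d4, d5, d8, d9, d10}
… ∩ ⟦that called d9⟧ = {d2, d4, d5, d8, d9, d10} ∩ {d1, d7, d8, d10} = {d8, d10}
… ∩ ⟦in front of d9⟧ = {d8, d10} ∩ {d2, d3, d4, d5, d6, d7, d8, d10} = {d8, d10}
… ∩ ⟦on d9⟧ = {d8, d10} ∩ {d3, d4, d6, d9, d10} = {d10}
… ∩ ⟦loud⟧ = {d10} ∩ {d3, d6, d8, d10} = {d10}
So ⟦loud student that called d9 in front of d9 on d9⟧ = {d10}.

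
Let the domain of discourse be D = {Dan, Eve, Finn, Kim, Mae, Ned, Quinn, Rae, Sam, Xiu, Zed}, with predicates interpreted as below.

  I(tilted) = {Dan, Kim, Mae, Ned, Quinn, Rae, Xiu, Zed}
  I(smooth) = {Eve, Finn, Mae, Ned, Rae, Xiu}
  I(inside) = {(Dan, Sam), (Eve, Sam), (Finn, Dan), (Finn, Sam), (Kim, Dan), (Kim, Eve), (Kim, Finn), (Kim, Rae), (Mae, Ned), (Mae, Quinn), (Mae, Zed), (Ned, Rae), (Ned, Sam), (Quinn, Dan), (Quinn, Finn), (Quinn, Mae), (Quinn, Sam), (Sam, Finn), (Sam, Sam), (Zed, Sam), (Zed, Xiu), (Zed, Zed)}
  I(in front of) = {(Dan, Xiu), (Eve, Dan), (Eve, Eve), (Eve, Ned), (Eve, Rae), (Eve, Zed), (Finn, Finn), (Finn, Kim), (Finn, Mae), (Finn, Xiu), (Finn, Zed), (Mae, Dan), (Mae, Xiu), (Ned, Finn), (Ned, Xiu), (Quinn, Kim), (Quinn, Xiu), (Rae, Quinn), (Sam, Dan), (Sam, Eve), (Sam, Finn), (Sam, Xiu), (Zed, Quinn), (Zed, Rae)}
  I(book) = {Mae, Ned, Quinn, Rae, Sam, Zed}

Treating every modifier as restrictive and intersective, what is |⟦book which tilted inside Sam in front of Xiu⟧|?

2

⟦which tilted⟧ = ⟦tilted⟧ = {Dan, Kim, Mae, Ned, Quinn, Rae, Xiu, Zed}
⟦inside Sam⟧ = {x : ⟨x, Sam⟩ ∈ ⟦inside⟧} = {Dan, Eve, Finn, Ned, Quinn, Sam, Zed}
⟦in front of Xiu⟧ = {x : ⟨x, Xiu⟩ ∈ ⟦in front of⟧} = {Dan, Finn, Mae, Ned, Quinn, Sam}
⟦book⟧ = {Mae, Ned, Quinn, Rae, Sam, Zed}
… ∩ ⟦which tilted⟧ = {Mae, Ned, Quinn, Rae, Sam, Zed} ∩ {Dan, Kim, Mae, Ned, Quinn, Rae, Xiu, Zed} = {Mae, Ned, Quinn, Rae, Zed}
… ∩ ⟦inside Sam⟧ = {Mae, Ned, Quinn, Rae, Zed} ∩ {Dan, Eve, Finn, Ned, Quinn, Sam, Zed} = {Ned, Quinn, Zed}
… ∩ ⟦in front of Xiu⟧ = {Ned, Quinn, Zed} ∩ {Dan, Finn, Mae, Ned, Quinn, Sam} = {Ned, Quinn}
⟦book which tilted inside Sam in front of Xiu⟧ = {Ned, Quinn}, so the cardinality is 2.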